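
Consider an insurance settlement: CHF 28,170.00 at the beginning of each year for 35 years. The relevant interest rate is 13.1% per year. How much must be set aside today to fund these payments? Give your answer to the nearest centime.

This is an annuity due: 35 payments of CHF 28,170.00 at the beginning of each year.
Periodic rate r = 0.131 per year.
PV = PMT × [(1 − (1+r)^−n)/r] × (1+r) = 28,170 × [1 − (1+r)^−35] / r × (1+r) = CHF 239,936.37

CHF 239,936.37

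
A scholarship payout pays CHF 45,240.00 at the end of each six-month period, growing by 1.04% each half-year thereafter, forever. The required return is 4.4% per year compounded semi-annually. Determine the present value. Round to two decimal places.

Periodic rate r = 0.044/2 per half-year.
Growing perpetuity (Gordon): PV = PMT₁ / (r − g) = 45,240 / (r − 0.0104) = CHF 3,900,000.00.

CHF 3,900,000.00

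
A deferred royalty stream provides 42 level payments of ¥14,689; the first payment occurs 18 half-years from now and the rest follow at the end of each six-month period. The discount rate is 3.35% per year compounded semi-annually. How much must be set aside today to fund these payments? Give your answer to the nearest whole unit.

¥332,096

Ordinary annuity of 42 payments, first payment at period 18.
Periodic rate r = 0.0335/2 per half-year; n is counted in half-years.
The ordinary-annuity PV formula values the stream one period before the first payment (period 17); discount that back 17 periods:
PV₀ = 14,689 × [1 − (1+r)^−42] / r × (1+r)^−17 = ¥332,096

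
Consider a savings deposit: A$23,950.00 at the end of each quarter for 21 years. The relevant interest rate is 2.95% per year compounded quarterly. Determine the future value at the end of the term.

This is an ordinary annuity: 84 deposits of A$23,950.00 at the end of each quarter.
Periodic rate r = 0.0295/4 per quarter; n is counted in quarters.
FV = PMT × [((1+r)^n − 1)/r] = 23,950 × [(1+r)^84 − 1] / r = A$2,772,614.17

A$2,772,614.17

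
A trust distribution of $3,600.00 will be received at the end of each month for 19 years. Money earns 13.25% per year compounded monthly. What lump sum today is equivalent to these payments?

This is an ordinary annuity: 228 payments of $3,600.00 at the end of each month.
Periodic rate r = 0.1325/12 per month; n is counted in months.
PV = PMT × [(1 − (1+r)^−n)/r] = 3,600 × [1 − (1+r)^−228] / r = $299,373.84

$299,373.84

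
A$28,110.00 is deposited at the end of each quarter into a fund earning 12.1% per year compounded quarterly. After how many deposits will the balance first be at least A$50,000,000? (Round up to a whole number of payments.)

Periodic rate r = 0.121/4 per quarter; n is counted in quarters.
Ordinary annuity FV: 50,000,000 = 28,110 × [((1+r)^n − 1)/r].
(1+r)^n = 1 + 50,000,000 × r / 28,110, so n = ln(1 + 50,000,000·r/28,110) / ln(1+r) = 134.35.
Round up to a whole number of payments: n = 135.

135 payments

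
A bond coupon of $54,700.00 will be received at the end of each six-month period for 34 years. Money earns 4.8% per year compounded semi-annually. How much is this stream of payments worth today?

$1,824,828.70

This is an ordinary annuity: 68 payments of $54,700.00 at the end of each six-month period.
Periodic rate r = 0.048/2 per half-year; n is counted in half-years.
PV = PMT × [(1 − (1+r)^−n)/r] = 54,700 × [1 − (1+r)^−68] / r = $1,824,828.70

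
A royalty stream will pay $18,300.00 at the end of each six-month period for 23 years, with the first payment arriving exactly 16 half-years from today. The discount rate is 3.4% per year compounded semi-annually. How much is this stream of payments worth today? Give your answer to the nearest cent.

Ordinary annuity of 46 payments, first payment at period 16.
Periodic rate r = 0.034/2 per half-year; n is counted in half-years.
The ordinary-annuity PV formula values the stream one period before the first payment (period 15); discount that back 15 periods:
PV₀ = 18,300 × [1 − (1+r)^−46] / r × (1+r)^−15 = $450,997.10

$450,997.10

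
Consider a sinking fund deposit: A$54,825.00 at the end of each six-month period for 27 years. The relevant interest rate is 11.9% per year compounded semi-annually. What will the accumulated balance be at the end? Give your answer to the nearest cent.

A$19,967,375.25

This is an ordinary annuity: 54 deposits of A$54,825.00 at the end of each six-month period.
Periodic rate r = 0.119/2 per half-year; n is counted in half-years.
FV = PMT × [((1+r)^n − 1)/r] = 54,825 × [(1+r)^54 − 1] / r = A$19,967,375.25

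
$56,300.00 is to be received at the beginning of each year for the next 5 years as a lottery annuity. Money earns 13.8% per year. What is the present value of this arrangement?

This is an annuity due: 5 payments of $56,300.00 at the beginning of each year.
Periodic rate r = 0.138 per year.
PV = PMT × [(1 − (1+r)^−n)/r] × (1+r) = 56,300 × [1 − (1+r)^−5] / r × (1+r) = $221,016.86

$221,016.86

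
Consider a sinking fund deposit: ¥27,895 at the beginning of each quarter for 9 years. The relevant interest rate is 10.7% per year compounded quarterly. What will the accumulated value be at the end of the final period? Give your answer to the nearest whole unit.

This is an annuity due: 36 deposits of ¥27,895 at the beginning of each quarter.
Periodic rate r = 0.107/4 per quarter; n is counted in quarters.
FV = PMT × [((1+r)^n − 1)/r] × (1+r) = 27,895 × [(1+r)^36 − 1] / r × (1+r) = ¥1,698,773

¥1,698,773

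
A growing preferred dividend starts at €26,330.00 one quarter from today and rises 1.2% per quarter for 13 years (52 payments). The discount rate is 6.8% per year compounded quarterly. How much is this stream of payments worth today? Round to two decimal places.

Periodic rate r = 0.068/4 per quarter; n is counted in quarters.
Growing ordinary annuity: PV = PMT₁ × [1 − ((1+g)/(1+r))^n] / (r − g) = 26,330 × [1 − ((1+0.012)/(1+r))^52] / (r − 0.012) = €1,190,527.63.

€1,190,527.63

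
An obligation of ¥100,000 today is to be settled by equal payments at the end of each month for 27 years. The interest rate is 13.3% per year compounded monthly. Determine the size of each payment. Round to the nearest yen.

Level ordinary annuity; solve PV = PMT × [(1 − (1+r)^−n)/r] for PMT.
Periodic rate r = 0.133/12 per month; n is counted in months.
With n = 324: PMT = 100,000 / ([(1 − (1+r)^−n)/r]) = ¥1,140

¥1,140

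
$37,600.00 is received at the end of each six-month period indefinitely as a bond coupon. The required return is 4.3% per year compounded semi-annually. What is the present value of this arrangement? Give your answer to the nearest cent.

Periodic rate r = 0.043/2 per half-year.
Level perpetuity: PV = PMT / r = 37,600 / (0.043/2) = $1,748,837.21.

$1,748,837.21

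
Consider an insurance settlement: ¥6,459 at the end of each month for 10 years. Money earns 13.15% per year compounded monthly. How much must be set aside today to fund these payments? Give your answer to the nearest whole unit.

This is an ordinary annuity: 120 payments of ¥6,459 at the end of each month.
Periodic rate r = 0.1315/12 per month; n is counted in months.
PV = PMT × [(1 − (1+r)^−n)/r] = 6,459 × [1 − (1+r)^−120] / r = ¥430,036

¥430,036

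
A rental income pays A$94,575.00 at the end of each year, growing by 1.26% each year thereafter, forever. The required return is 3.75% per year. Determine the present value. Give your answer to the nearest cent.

A$3,798,192.77

Periodic rate r = 0.0375 per year.
Growing perpetuity (Gordon): PV = PMT₁ / (r − g) = 94,575 / (r − 0.0126) = A$3,798,192.77.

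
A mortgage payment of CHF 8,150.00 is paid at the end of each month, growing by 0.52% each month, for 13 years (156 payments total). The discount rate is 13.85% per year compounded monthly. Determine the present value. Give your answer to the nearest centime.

CHF 803,345.44

Periodic rate r = 0.1385/12 per month; n is counted in months.
Growing ordinary annuity: PV = PMT₁ × [1 − ((1+g)/(1+r))^n] / (r − g) = 8,150 × [1 − ((1+0.0052)/(1+r))^156] / (r − 0.0052) = CHF 803,345.44.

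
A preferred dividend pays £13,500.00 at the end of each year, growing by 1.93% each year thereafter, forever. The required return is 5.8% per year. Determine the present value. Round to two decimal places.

£348,837.21

Periodic rate r = 0.058 per year.
Growing perpetuity (Gordon): PV = PMT₁ / (r − g) = 13,500 / (r − 0.0193) = £348,837.21.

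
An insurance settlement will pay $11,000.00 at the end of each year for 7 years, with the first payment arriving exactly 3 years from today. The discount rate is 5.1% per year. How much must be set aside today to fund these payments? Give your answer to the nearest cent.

Ordinary annuity of 7 payments, first payment at period 3.
Periodic rate r = 0.051 per year.
The ordinary-annuity PV formula values the stream one period before the first payment (period 2); discount that back 2 periods:
PV₀ = 11,000 × [1 − (1+r)^−7] / r × (1+r)^−2 = $57,414.47

$57,414.47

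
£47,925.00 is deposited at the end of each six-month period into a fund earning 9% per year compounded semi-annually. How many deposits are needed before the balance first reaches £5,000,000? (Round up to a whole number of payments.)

Periodic rate r = 0.09/2 per half-year; n is counted in half-years.
Ordinary annuity FV: 5,000,000 = 47,925 × [((1+r)^n − 1)/r].
(1+r)^n = 1 + 5,000,000 × r / 47,925, so n = ln(1 + 5,000,000·r/47,925) / ln(1+r) = 39.52.
Round up to a whole number of payments: n = 40.

40 payments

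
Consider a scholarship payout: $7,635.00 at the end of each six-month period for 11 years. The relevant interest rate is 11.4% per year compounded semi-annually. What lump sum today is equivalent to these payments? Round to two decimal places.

$94,384.80

This is an ordinary annuity: 22 payments of $7,635.00 at the end of each six-month period.
Periodic rate r = 0.114/2 per half-year; n is counted in half-years.
PV = PMT × [(1 − (1+r)^−n)/r] = 7,635 × [1 − (1+r)^−22] / r = $94,384.80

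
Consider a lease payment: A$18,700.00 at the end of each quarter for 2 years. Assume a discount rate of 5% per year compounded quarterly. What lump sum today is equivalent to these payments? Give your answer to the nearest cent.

A$141,523.92

This is an ordinary annuity: 8 payments of A$18,700.00 at the end of each quarter.
Periodic rate r = 0.05/4 per quarter; n is counted in quarters.
PV = PMT × [(1 − (1+r)^−n)/r] = 18,700 × [1 − (1+r)^−8] / r = A$141,523.92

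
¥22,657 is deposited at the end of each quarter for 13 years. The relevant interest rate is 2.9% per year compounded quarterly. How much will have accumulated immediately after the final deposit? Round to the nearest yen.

This is an ordinary annuity: 52 deposits of ¥22,657 at the end of each quarter.
Periodic rate r = 0.029/4 per quarter; n is counted in quarters.
FV = PMT × [((1+r)^n − 1)/r] = 22,657 × [(1+r)^52 − 1] / r = ¥1,424,806

¥1,424,806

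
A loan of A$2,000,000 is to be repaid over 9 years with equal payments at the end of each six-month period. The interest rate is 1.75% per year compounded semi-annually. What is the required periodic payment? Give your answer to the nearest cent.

A$120,575.11

Level ordinary annuity; solve PV = PMT × [(1 − (1+r)^−n)/r] for PMT.
Periodic rate r = 0.0175/2 per half-year; n is counted in half-years.
With n = 18: PMT = 2,000,000 / ([(1 − (1+r)^−n)/r]) = A$120,575.11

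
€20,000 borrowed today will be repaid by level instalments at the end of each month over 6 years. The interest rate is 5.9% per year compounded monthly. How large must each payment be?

Level ordinary annuity; solve PV = PMT × [(1 − (1+r)^−n)/r] for PMT.
Periodic rate r = 0.059/12 per month; n is counted in months.
With n = 72: PMT = 20,000 / ([(1 − (1+r)^−n)/r]) = €330.51

€330.51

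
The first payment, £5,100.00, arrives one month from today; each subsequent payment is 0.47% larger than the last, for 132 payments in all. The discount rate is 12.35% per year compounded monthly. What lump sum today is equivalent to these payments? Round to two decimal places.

Periodic rate r = 0.1235/12 per month; n is counted in months.
Growing ordinary annuity: PV = PMT₁ × [1 − ((1+g)/(1+r))^n] / (r − g) = 5,100 × [1 − ((1+0.0047)/(1+r))^132] / (r − 0.0047) = £473,681.92.

£473,681.92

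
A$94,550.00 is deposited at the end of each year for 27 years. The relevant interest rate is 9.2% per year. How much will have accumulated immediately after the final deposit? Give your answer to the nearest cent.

A$10,035,589.04

This is an ordinary annuity: 27 deposits of A$94,550.00 at the end of each year.
Periodic rate r = 0.092 per year.
FV = PMT × [((1+r)^n − 1)/r] = 94,550 × [(1+r)^27 − 1] / r = A$10,035,589.04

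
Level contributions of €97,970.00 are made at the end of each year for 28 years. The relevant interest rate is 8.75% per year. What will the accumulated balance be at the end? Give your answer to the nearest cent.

€10,605,117.19

This is an ordinary annuity: 28 deposits of €97,970.00 at the end of each year.
Periodic rate r = 0.0875 per year.
FV = PMT × [((1+r)^n − 1)/r] = 97,970 × [(1+r)^28 − 1] / r = €10,605,117.19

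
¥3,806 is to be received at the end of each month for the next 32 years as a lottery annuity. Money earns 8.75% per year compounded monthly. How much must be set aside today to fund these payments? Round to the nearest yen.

¥489,901

This is an ordinary annuity: 384 payments of ¥3,806 at the end of each month.
Periodic rate r = 0.0875/12 per month; n is counted in months.
PV = PMT × [(1 − (1+r)^−n)/r] = 3,806 × [1 − (1+r)^−384] / r = ¥489,901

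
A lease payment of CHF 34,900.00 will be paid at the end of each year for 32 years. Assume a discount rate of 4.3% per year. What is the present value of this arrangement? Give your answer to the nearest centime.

This is an ordinary annuity: 32 payments of CHF 34,900.00 at the end of each year.
Periodic rate r = 0.043 per year.
PV = PMT × [(1 − (1+r)^−n)/r] = 34,900 × [1 − (1+r)^−32] / r = CHF 600,639.25

CHF 600,639.25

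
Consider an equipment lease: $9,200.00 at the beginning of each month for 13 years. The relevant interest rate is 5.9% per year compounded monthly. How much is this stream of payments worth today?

$1,005,484.36

This is an annuity due: 156 payments of $9,200.00 at the beginning of each month.
Periodic rate r = 0.059/12 per month; n is counted in months.
PV = PMT × [(1 − (1+r)^−n)/r] × (1+r) = 9,200 × [1 − (1+r)^−156] / r × (1+r) = $1,005,484.36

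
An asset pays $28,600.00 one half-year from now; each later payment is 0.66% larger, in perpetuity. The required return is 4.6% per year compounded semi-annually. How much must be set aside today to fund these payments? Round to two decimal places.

$1,743,902.44

Periodic rate r = 0.046/2 per half-year.
Growing perpetuity (Gordon): PV = PMT₁ / (r − g) = 28,600 / (r − 0.0066) = $1,743,902.44.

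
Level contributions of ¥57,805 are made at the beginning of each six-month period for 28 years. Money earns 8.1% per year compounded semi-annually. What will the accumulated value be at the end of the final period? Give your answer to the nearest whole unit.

¥12,233,492

This is an annuity due: 56 deposits of ¥57,805 at the beginning of each six-month period.
Periodic rate r = 0.081/2 per half-year; n is counted in half-years.
FV = PMT × [((1+r)^n − 1)/r] × (1+r) = 57,805 × [(1+r)^56 − 1] / r × (1+r) = ¥12,233,492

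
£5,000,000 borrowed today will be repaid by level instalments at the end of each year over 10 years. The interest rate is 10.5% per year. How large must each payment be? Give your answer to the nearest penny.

£831,286.60

Level ordinary annuity; solve PV = PMT × [(1 − (1+r)^−n)/r] for PMT.
Periodic rate r = 0.105 per year.
With n = 10: PMT = 5,000,000 / ([(1 − (1+r)^−n)/r]) = £831,286.60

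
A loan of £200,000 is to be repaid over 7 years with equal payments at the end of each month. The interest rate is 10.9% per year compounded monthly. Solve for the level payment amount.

Level ordinary annuity; solve PV = PMT × [(1 − (1+r)^−n)/r] for PMT.
Periodic rate r = 0.109/12 per month; n is counted in months.
With n = 84: PMT = 200,000 / ([(1 − (1+r)^−n)/r]) = £3,413.98

£3,413.98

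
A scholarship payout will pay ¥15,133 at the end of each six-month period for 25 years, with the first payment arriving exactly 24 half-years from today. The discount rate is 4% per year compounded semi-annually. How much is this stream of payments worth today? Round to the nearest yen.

¥301,562

Ordinary annuity of 50 payments, first payment at period 24.
Periodic rate r = 0.04/2 per half-year; n is counted in half-years.
The ordinary-annuity PV formula values the stream one period before the first payment (period 23); discount that back 23 periods:
PV₀ = 15,133 × [1 − (1+r)^−50] / r × (1+r)^−23 = ¥301,562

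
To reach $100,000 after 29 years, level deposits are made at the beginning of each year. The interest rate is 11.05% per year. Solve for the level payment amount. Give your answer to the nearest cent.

Level annuity due; solve FV = PMT × [((1+r)^n − 1)/r] × (1+r) for PMT.
Periodic rate r = 0.1105 per year.
With n = 29: PMT = 100,000 / ([((1+r)^n − 1)/r] × (1+r)) = $500.15

$500.15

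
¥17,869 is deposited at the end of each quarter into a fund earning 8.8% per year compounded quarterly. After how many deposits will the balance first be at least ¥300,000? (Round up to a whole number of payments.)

Periodic rate r = 0.088/4 per quarter; n is counted in quarters.
Ordinary annuity FV: 300,000 = 17,869 × [((1+r)^n − 1)/r].
(1+r)^n = 1 + 300,000 × r / 17,869, so n = ln(1 + 300,000·r/17,869) / ln(1+r) = 14.44.
Round up to a whole number of payments: n = 15.

15 payments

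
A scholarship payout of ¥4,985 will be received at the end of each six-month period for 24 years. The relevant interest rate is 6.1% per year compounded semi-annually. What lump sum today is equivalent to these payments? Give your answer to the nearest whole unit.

This is an ordinary annuity: 48 payments of ¥4,985 at the end of each six-month period.
Periodic rate r = 0.061/2 per half-year; n is counted in half-years.
PV = PMT × [(1 − (1+r)^−n)/r] = 4,985 × [1 − (1+r)^−48] / r = ¥124,800

¥124,800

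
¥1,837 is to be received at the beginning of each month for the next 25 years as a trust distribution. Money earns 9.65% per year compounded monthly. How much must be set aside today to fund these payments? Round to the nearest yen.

This is an annuity due: 300 payments of ¥1,837 at the beginning of each month.
Periodic rate r = 0.0965/12 per month; n is counted in months.
PV = PMT × [(1 − (1+r)^−n)/r] × (1+r) = 1,837 × [1 − (1+r)^−300] / r × (1+r) = ¥209,442

¥209,442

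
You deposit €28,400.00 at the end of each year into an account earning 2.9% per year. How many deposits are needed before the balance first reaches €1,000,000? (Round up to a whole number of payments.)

25 payments

Periodic rate r = 0.029 per year.
Ordinary annuity FV: 1,000,000 = 28,400 × [((1+r)^n − 1)/r].
(1+r)^n = 1 + 1,000,000 × r / 28,400, so n = ln(1 + 1,000,000·r/28,400) / ln(1+r) = 24.61.
Round up to a whole number of payments: n = 25.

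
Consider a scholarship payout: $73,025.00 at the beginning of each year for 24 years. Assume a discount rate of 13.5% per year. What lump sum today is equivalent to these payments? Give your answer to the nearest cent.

$584,558.67

This is an annuity due: 24 payments of $73,025.00 at the beginning of each year.
Periodic rate r = 0.135 per year.
PV = PMT × [(1 − (1+r)^−n)/r] × (1+r) = 73,025 × [1 − (1+r)^−24] / r × (1+r) = $584,558.67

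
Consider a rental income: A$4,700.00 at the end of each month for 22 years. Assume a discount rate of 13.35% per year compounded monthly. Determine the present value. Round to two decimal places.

This is an ordinary annuity: 264 payments of A$4,700.00 at the end of each month.
Periodic rate r = 0.1335/12 per month; n is counted in months.
PV = PMT × [(1 − (1+r)^−n)/r] = 4,700 × [1 − (1+r)^−264] / r = A$399,704.28

A$399,704.28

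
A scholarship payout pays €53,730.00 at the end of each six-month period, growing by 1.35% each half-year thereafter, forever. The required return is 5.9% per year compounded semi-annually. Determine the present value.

Periodic rate r = 0.059/2 per half-year.
Growing perpetuity (Gordon): PV = PMT₁ / (r − g) = 53,730 / (r − 0.0135) = €3,358,125.00.

€3,358,125.00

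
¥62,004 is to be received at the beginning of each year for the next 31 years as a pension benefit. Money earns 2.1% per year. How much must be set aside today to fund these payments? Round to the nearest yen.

¥1,431,768

This is an annuity due: 31 payments of ¥62,004 at the beginning of each year.
Periodic rate r = 0.021 per year.
PV = PMT × [(1 − (1+r)^−n)/r] × (1+r) = 62,004 × [1 − (1+r)^−31] / r × (1+r) = ¥1,431,768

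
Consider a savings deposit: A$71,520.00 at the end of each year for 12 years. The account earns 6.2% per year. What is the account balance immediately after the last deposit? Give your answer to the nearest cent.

A$1,220,721.13

This is an ordinary annuity: 12 deposits of A$71,520.00 at the end of each year.
Periodic rate r = 0.062 per year.
FV = PMT × [((1+r)^n − 1)/r] = 71,520 × [(1+r)^12 − 1] / r = A$1,220,721.13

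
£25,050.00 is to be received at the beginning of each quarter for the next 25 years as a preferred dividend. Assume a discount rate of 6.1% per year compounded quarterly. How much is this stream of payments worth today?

This is an annuity due: 100 payments of £25,050.00 at the beginning of each quarter.
Periodic rate r = 0.061/4 per quarter; n is counted in quarters.
PV = PMT × [(1 − (1+r)^−n)/r] × (1+r) = 25,050 × [1 − (1+r)^−100] / r × (1+r) = £1,300,550.39

£1,300,550.39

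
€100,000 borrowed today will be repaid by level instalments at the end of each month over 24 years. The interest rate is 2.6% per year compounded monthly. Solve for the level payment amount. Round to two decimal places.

Level ordinary annuity; solve PV = PMT × [(1 − (1+r)^−n)/r] for PMT.
Periodic rate r = 0.026/12 per month; n is counted in months.
With n = 288: PMT = 100,000 / ([(1 − (1+r)^−n)/r]) = €467.11

€467.11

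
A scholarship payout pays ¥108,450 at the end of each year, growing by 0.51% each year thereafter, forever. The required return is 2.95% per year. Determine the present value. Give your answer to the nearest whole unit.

Periodic rate r = 0.0295 per year.
Growing perpetuity (Gordon): PV = PMT₁ / (r − g) = 108,450 / (r − 0.0051) = ¥4,444,672.

¥4,444,672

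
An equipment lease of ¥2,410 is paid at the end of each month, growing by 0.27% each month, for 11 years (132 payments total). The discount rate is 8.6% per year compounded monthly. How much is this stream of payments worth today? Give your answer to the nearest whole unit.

Periodic rate r = 0.086/12 per month; n is counted in months.
Growing ordinary annuity: PV = PMT₁ × [1 − ((1+g)/(1+r))^n] / (r − g) = 2,410 × [1 − ((1+0.0027)/(1+r))^132] / (r − 0.0027) = ¥239,477.

¥239,477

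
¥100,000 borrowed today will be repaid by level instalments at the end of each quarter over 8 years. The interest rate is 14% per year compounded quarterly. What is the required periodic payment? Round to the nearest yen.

¥5,244

Level ordinary annuity; solve PV = PMT × [(1 − (1+r)^−n)/r] for PMT.
Periodic rate r = 0.14/4 per quarter; n is counted in quarters.
With n = 32: PMT = 100,000 / ([(1 − (1+r)^−n)/r]) = ¥5,244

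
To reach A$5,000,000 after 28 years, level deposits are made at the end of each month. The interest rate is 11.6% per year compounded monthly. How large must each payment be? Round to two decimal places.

A$1,985.72

Level ordinary annuity; solve FV = PMT × [((1+r)^n − 1)/r] for PMT.
Periodic rate r = 0.116/12 per month; n is counted in months.
With n = 336: PMT = 5,000,000 / ([((1+r)^n − 1)/r]) = A$1,985.72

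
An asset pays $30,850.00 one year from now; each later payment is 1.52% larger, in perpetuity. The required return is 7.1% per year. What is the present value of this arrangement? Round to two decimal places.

$552,867.38

Periodic rate r = 0.071 per year.
Growing perpetuity (Gordon): PV = PMT₁ / (r − g) = 30,850 / (r − 0.0152) = $552,867.38.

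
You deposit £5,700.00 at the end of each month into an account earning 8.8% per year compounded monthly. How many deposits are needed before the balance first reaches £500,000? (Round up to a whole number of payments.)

Periodic rate r = 0.088/12 per month; n is counted in months.
Ordinary annuity FV: 500,000 = 5,700 × [((1+r)^n − 1)/r].
(1+r)^n = 1 + 500,000 × r / 5,700, so n = ln(1 + 500,000·r/5,700) / ln(1+r) = 67.98.
Round up to a whole number of payments: n = 68.

68 payments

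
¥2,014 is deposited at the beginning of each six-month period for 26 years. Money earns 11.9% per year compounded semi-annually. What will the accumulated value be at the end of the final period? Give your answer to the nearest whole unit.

This is an annuity due: 52 deposits of ¥2,014 at the beginning of each six-month period.
Periodic rate r = 0.119/2 per half-year; n is counted in half-years.
FV = PMT × [((1+r)^n − 1)/r] × (1+r) = 2,014 × [(1+r)^52 − 1] / r × (1+r) = ¥688,395

¥688,395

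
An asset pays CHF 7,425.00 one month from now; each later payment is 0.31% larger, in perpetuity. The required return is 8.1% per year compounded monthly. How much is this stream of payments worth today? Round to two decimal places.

CHF 2,034,246.58

Periodic rate r = 0.081/12 per month.
Growing perpetuity (Gordon): PV = PMT₁ / (r − g) = 7,425 / (r − 0.0031) = CHF 2,034,246.58.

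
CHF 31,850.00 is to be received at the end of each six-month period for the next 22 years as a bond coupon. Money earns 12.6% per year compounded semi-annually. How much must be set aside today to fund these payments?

This is an ordinary annuity: 44 payments of CHF 31,850.00 at the end of each six-month period.
Periodic rate r = 0.126/2 per half-year; n is counted in half-years.
PV = PMT × [(1 − (1+r)^−n)/r] = 31,850 × [1 − (1+r)^−44] / r = CHF 471,175.60

CHF 471,175.60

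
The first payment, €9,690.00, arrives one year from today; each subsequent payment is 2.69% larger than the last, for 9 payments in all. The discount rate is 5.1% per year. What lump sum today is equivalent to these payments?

Periodic rate r = 0.051 per year.
Growing ordinary annuity: PV = PMT₁ × [1 − ((1+g)/(1+r))^n] / (r − g) = 9,690 × [1 − ((1+0.0269)/(1+r))^9] / (r − 0.0269) = €75,760.71.

€75,760.71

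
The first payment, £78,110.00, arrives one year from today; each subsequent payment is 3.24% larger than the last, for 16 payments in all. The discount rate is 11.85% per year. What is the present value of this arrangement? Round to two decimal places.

Periodic rate r = 0.1185 per year.
Growing ordinary annuity: PV = PMT₁ × [1 − ((1+g)/(1+r))^n] / (r − g) = 78,110 × [1 − ((1+0.0324)/(1+r))^16] / (r − 0.0324) = £655,377.81.

£655,377.81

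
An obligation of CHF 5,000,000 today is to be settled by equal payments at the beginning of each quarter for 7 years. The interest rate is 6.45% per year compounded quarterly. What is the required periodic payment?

CHF 219,775.25

Level annuity due; solve PV = PMT × [(1 − (1+r)^−n)/r] × (1+r) for PMT.
Periodic rate r = 0.0645/4 per quarter; n is counted in quarters.
With n = 28: PMT = 5,000,000 / ([(1 − (1+r)^−n)/r] × (1+r)) = CHF 219,775.25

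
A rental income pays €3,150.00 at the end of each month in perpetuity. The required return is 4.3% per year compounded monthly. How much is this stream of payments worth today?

Periodic rate r = 0.043/12 per month.
Level perpetuity: PV = PMT / r = 3,150 / (0.043/12) = €879,069.77.

€879,069.77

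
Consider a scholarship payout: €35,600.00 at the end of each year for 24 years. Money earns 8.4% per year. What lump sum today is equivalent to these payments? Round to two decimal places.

€362,649.46

This is an ordinary annuity: 24 payments of €35,600.00 at the end of each year.
Periodic rate r = 0.084 per year.
PV = PMT × [(1 − (1+r)^−n)/r] = 35,600 × [1 − (1+r)^−24] / r = €362,649.46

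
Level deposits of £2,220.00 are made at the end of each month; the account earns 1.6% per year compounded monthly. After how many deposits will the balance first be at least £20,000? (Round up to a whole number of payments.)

9 payments

Periodic rate r = 0.016/12 per month; n is counted in months.
Ordinary annuity FV: 20,000 = 2,220 × [((1+r)^n − 1)/r].
(1+r)^n = 1 + 20,000 × r / 2,220, so n = ln(1 + 20,000·r/2,220) / ln(1+r) = 8.96.
Round up to a whole number of payments: n = 9.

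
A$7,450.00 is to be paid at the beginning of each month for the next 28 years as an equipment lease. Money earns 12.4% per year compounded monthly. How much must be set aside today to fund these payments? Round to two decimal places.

This is an annuity due: 336 payments of A$7,450.00 at the beginning of each month.
Periodic rate r = 0.124/12 per month; n is counted in months.
PV = PMT × [(1 − (1+r)^−n)/r] × (1+r) = 7,450 × [1 − (1+r)^−336] / r × (1+r) = A$705,390.21

A$705,390.21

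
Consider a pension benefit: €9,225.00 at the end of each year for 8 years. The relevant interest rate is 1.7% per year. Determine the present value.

This is an ordinary annuity: 8 payments of €9,225.00 at the end of each year.
Periodic rate r = 0.017 per year.
PV = PMT × [(1 − (1+r)^−n)/r] = 9,225 × [1 − (1+r)^−8] / r = €68,459.86

€68,459.86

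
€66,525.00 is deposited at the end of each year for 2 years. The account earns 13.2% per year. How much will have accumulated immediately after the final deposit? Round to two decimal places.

This is an ordinary annuity: 2 deposits of €66,525.00 at the end of each year.
Periodic rate r = 0.132 per year.
FV = PMT × [((1+r)^n − 1)/r] = 66,525 × [(1+r)^2 − 1] / r = €141,831.30

€141,831.30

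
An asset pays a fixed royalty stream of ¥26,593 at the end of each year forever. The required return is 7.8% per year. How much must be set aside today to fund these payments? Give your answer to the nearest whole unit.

¥340,936

Periodic rate r = 0.078 per year.
Level perpetuity: PV = PMT / r = 26,593 / (0.078) = ¥340,936.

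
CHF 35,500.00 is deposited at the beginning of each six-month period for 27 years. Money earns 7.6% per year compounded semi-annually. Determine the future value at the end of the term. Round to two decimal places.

CHF 6,296,353.15

This is an annuity due: 54 deposits of CHF 35,500.00 at the beginning of each six-month period.
Periodic rate r = 0.076/2 per half-year; n is counted in half-years.
FV = PMT × [((1+r)^n − 1)/r] × (1+r) = 35,500 × [(1+r)^54 − 1] / r × (1+r) = CHF 6,296,353.15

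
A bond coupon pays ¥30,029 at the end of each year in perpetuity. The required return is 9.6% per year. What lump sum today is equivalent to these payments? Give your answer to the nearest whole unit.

¥312,802

Periodic rate r = 0.096 per year.
Level perpetuity: PV = PMT / r = 30,029 / (0.096) = ¥312,802.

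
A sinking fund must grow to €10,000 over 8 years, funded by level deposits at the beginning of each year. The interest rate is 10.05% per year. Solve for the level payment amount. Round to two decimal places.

€793.14

Level annuity due; solve FV = PMT × [((1+r)^n − 1)/r] × (1+r) for PMT.
Periodic rate r = 0.1005 per year.
With n = 8: PMT = 10,000 / ([((1+r)^n − 1)/r] × (1+r)) = €793.14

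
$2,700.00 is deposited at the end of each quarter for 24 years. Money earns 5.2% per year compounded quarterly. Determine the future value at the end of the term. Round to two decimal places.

$509,981.62

This is an ordinary annuity: 96 deposits of $2,700.00 at the end of each quarter.
Periodic rate r = 0.052/4 per quarter; n is counted in quarters.
FV = PMT × [((1+r)^n − 1)/r] = 2,700 × [(1+r)^96 − 1] / r = $509,981.62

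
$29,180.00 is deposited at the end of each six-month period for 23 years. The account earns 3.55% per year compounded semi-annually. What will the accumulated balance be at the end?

This is an ordinary annuity: 46 deposits of $29,180.00 at the end of each six-month period.
Periodic rate r = 0.0355/2 per half-year; n is counted in half-years.
FV = PMT × [((1+r)^n − 1)/r] = 29,180 × [(1+r)^46 − 1] / r = $2,049,045.55

$2,049,045.55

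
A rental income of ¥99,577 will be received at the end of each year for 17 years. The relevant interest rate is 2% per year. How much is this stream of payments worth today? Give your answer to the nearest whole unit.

¥1,423,142

This is an ordinary annuity: 17 payments of ¥99,577 at the end of each year.
Periodic rate r = 0.02 per year.
PV = PMT × [(1 − (1+r)^−n)/r] = 99,577 × [1 − (1+r)^−17] / r = ¥1,423,142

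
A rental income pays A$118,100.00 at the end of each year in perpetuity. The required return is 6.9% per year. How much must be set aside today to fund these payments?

Periodic rate r = 0.069 per year.
Level perpetuity: PV = PMT / r = 118,100 / (0.069) = A$1,711,594.20.

A$1,711,594.20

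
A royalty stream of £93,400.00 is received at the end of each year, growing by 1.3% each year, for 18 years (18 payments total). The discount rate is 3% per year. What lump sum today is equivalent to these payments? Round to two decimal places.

Periodic rate r = 0.03 per year.
Growing ordinary annuity: PV = PMT₁ × [1 − ((1+g)/(1+r))^n] / (r − g) = 93,400 × [1 − ((1+0.013)/(1+r))^18] / (r − 0.013) = £1,422,209.93.

£1,422,209.93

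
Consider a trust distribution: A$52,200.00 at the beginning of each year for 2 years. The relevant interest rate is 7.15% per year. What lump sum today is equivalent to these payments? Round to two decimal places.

This is an annuity due: 2 payments of A$52,200.00 at the beginning of each year.
Periodic rate r = 0.0715 per year.
PV = PMT × [(1 − (1+r)^−n)/r] × (1+r) = 52,200 × [1 − (1+r)^−2] / r × (1+r) = A$100,916.75

A$100,916.75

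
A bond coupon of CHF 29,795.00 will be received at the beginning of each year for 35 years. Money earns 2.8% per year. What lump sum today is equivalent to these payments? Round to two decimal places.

This is an annuity due: 35 payments of CHF 29,795.00 at the beginning of each year.
Periodic rate r = 0.028 per year.
PV = PMT × [(1 − (1+r)^−n)/r] × (1+r) = 29,795 × [1 − (1+r)^−35] / r × (1+r) = CHF 677,781.31

CHF 677,781.31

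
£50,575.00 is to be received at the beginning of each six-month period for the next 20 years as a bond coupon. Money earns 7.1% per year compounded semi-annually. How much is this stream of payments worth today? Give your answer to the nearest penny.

£1,109,751.39

This is an annuity due: 40 payments of £50,575.00 at the beginning of each six-month period.
Periodic rate r = 0.071/2 per half-year; n is counted in half-years.
PV = PMT × [(1 − (1+r)^−n)/r] × (1+r) = 50,575 × [1 − (1+r)^−40] / r × (1+r) = £1,109,751.39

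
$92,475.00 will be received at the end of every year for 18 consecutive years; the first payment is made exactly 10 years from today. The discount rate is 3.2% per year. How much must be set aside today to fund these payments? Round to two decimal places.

$941,902.68

Ordinary annuity of 18 payments, first payment at period 10.
Periodic rate r = 0.032 per year.
The ordinary-annuity PV formula values the stream one period before the first payment (period 9); discount that back 9 periods:
PV₀ = 92,475 × [1 − (1+r)^−18] / r × (1+r)^−9 = $941,902.68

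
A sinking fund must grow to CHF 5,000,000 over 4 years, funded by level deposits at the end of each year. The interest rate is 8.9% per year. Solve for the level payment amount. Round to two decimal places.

CHF 1,094,957.09

Level ordinary annuity; solve FV = PMT × [((1+r)^n − 1)/r] for PMT.
Periodic rate r = 0.089 per year.
With n = 4: PMT = 5,000,000 / ([((1+r)^n − 1)/r]) = CHF 1,094,957.09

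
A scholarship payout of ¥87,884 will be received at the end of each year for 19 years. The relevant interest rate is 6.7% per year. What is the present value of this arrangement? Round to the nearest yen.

¥929,131

This is an ordinary annuity: 19 payments of ¥87,884 at the end of each year.
Periodic rate r = 0.067 per year.
PV = PMT × [(1 − (1+r)^−n)/r] = 87,884 × [1 − (1+r)^−19] / r = ¥929,131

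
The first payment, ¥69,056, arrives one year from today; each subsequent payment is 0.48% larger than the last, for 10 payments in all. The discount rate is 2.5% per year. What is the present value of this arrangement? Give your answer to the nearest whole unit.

Periodic rate r = 0.025 per year.
Growing ordinary annuity: PV = PMT₁ × [1 − ((1+g)/(1+r))^n] / (r − g) = 69,056 × [1 − ((1+0.0048)/(1+r))^10] / (r − 0.0048) = ¥617,004.

¥617,004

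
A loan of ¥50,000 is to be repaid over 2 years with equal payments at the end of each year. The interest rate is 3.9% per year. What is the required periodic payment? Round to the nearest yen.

¥26,472

Level ordinary annuity; solve PV = PMT × [(1 − (1+r)^−n)/r] for PMT.
Periodic rate r = 0.039 per year.
With n = 2: PMT = 50,000 / ([(1 − (1+r)^−n)/r]) = ¥26,472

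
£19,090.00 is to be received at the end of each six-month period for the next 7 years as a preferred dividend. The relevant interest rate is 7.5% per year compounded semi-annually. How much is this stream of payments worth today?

This is an ordinary annuity: 14 payments of £19,090.00 at the end of each six-month period.
Periodic rate r = 0.075/2 per half-year; n is counted in half-years.
PV = PMT × [(1 − (1+r)^−n)/r] = 19,090 × [1 − (1+r)^−14] / r = £205,019.34

£205,019.34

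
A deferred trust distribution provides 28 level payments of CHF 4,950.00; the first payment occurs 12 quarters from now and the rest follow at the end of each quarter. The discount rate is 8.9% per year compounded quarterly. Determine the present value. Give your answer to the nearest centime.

Ordinary annuity of 28 payments, first payment at period 12.
Periodic rate r = 0.089/4 per quarter; n is counted in quarters.
The ordinary-annuity PV formula values the stream one period before the first payment (period 11); discount that back 11 periods:
PV₀ = 4,950 × [1 − (1+r)^−28] / r × (1+r)^−11 = CHF 80,333.48

CHF 80,333.48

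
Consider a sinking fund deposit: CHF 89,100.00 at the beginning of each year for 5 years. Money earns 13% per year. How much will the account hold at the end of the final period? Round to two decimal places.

This is an annuity due: 5 deposits of CHF 89,100.00 at the beginning of each year.
Periodic rate r = 0.13 per year.
FV = PMT × [((1+r)^n − 1)/r] × (1+r) = 89,100 × [(1+r)^5 − 1] / r × (1+r) = CHF 652,453.09

CHF 652,453.09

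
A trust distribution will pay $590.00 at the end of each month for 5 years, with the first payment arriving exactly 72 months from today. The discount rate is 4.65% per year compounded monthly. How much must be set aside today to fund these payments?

$23,960.37

Ordinary annuity of 60 payments, first payment at period 72.
Periodic rate r = 0.0465/12 per month; n is counted in months.
The ordinary-annuity PV formula values the stream one period before the first payment (period 71); discount that back 71 periods:
PV₀ = 590 × [1 − (1+r)^−60] / r × (1+r)^−71 = $23,960.37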